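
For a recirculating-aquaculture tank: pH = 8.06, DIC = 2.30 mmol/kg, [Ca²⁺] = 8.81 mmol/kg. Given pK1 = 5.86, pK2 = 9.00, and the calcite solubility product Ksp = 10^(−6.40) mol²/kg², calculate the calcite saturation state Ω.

α₂ = 1 / (1 + [H⁺]/K2 + [H⁺]²/(K1K2)) = 1 / (1 + 10^+0.94 + 10^-1.26)
   = 1 / (1 + 8.7096 + 0.054954) = 1/9.7646 = 0.1024
[CO3²⁻] = α₂ × DIC = 0.1024 × 2.30 = 0.2355 mmol/kg
Ksp = 10^(−6.40) = 3.981×10^-7
Ω = [Ca²⁺][CO3²⁻]/Ksp = (8.81×10^-3)(2.355×10^-4) / 3.981×10^-7 = 5.21

Ω = 5.21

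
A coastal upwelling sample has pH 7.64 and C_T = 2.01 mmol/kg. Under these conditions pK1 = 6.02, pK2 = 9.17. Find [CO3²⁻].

α₂ = 1 / (1 + [H⁺]/K2 + [H⁺]²/(K1K2)) = 1 / (1 + 10^+1.53 + 10^-0.09)
   = 1 / (1 + 33.884 + 0.81283) = 1/35.697 = 0.02801
[CO3²⁻] = α₂ × DIC = 0.02801 × 2.01 = 0.0563 mmol/kg

[CO3²⁻] = 0.0563 mmol/kg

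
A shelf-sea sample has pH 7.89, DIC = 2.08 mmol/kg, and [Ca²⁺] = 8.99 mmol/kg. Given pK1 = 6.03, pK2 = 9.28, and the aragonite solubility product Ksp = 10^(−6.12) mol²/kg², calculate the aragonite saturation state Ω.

α₂ = 1 / (1 + [H⁺]/K2 + [H⁺]²/(K1K2)) = 1 / (1 + 10^+1.39 + 10^-0.47)
   = 1 / (1 + 24.547 + 0.33884) = 1/25.886 = 0.03863
[CO3²⁻] = α₂ × DIC = 0.03863 × 2.08 = 0.08035 mmol/kg
Ksp = 10^(−6.12) = 7.586×10^-7
Ω = [Ca²⁺][CO3²⁻]/Ksp = (8.99×10^-3)(8.035×10^-5) / 7.586×10^-7 = 0.952

Ω = 0.952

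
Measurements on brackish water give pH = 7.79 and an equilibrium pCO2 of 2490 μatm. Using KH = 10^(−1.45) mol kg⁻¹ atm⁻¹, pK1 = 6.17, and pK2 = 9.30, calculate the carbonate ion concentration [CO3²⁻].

[CO2*] = KH · pCO2 = 10^(−1.45) × 2490×10^-6 = 8.835×10^-5 mol/kg
α₀ = 1/(1 + K1/[H⁺] + K1K2/[H⁺]²) = 1/(1 + 10^+1.62 + 10^+0.11) = 0.02274
DIC = [CO2*]/α₀ = 8.835×10^-5 / 0.02274 = 3.885 mmol/kg
[CO3²⁻] = α₂·DIC; α₂ = 0.02929, so [CO3²⁻] = 0.02929 × 3.885 = 0.114 mmol/kg

[CO3²⁻] = 0.114 mmol/kg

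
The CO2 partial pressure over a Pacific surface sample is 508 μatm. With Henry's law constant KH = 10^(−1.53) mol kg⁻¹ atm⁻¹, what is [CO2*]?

KH = 10^(−1.53) = 2.951×10^-2 mol kg⁻¹ atm⁻¹
[CO2*] = KH · pCO2 = 2.951×10^-2 × 508×10^-6 atm = 1.50×10^-5 mol/kg

[CO2*] = 15.0 μmol/kg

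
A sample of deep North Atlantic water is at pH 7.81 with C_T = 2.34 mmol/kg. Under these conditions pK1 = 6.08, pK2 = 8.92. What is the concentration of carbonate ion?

α₂ = 1 / (1 + [H⁺]/K2 + [H⁺]²/(K1K2)) = 1 / (1 + 10^+1.11 + 10^-0.62)
   = 1 / (1 + 12.882 + 0.23988) = 1/14.122 = 0.07081
[CO3²⁻] = α₂ × DIC = 0.07081 × 2.34 = 0.166 mmol/kg

[CO3²⁻] = 0.166 mmol/kg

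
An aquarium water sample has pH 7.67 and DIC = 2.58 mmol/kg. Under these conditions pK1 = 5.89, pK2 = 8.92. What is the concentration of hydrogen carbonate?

α₁ = 1 / (1 + [H⁺]/K1 + K2/[H⁺]) = 1 / (1 + 10^-1.78 + 10^-1.25)
   = 1 / (1 + 0.016596 + 0.056234) = 1/1.0728 = 0.9321
[HCO3⁻] = α₁ × DIC = 0.9321 × 2.58 = 2.40 mmol/kg

[HCO3⁻] = 2.40 mmol/kg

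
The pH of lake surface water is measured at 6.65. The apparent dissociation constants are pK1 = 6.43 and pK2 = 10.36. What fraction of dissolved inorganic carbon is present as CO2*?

α₀ = 1 / (1 + K1/[H⁺] + K1K2/[H⁺]²) = 1 / (1 + 10^+0.22 + 10^-3.49)
   = 1 / (1 + 1.6596 + 0.00032359) = 1/2.6599 = 0.3760

α₀ = 0.376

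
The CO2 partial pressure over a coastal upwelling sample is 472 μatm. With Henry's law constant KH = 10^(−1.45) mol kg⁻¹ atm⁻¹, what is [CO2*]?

[CO2*] = 16.7 μmol/kg

KH = 10^(−1.45) = 3.548×10^-2 mol kg⁻¹ atm⁻¹
[CO2*] = KH · pCO2 = 3.548×10^-2 × 472×10^-6 atm = 1.67×10^-5 mol/kg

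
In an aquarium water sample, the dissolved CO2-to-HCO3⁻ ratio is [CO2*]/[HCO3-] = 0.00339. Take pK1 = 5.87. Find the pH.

From K1 = [H⁺][HCO3-]/[CO2*]:  pH = pK1 − log₁₀([CO2*]/[HCO3-])
log₁₀(0.00339) = -2.470
pH = 5.87 − (-2.470) = 8.34

pH = 8.34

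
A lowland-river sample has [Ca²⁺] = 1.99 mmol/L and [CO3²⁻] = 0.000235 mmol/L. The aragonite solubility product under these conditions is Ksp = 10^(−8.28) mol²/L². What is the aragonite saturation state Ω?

Ω = 0.0891

Ksp = 10^(−8.28) = 5.248×10^-9
Ω = [Ca²⁺][CO3²⁻]/Ksp = (1.99×10^-3)(0.000235×10^-3) / 5.248×10^-9 = 0.0891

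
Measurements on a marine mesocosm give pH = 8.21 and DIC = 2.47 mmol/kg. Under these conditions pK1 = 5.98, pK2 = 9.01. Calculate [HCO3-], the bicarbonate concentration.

[HCO3⁻] = 2.12 mmol/kg

α₁ = 1 / (1 + [H⁺]/K1 + K2/[H⁺]) = 1 / (1 + 10^-2.23 + 10^-0.80)
   = 1 / (1 + 0.0058884 + 0.15849) = 1/1.1644 = 0.8588
[HCO3⁻] = α₁ × DIC = 0.8588 × 2.47 = 2.12 mmol/kg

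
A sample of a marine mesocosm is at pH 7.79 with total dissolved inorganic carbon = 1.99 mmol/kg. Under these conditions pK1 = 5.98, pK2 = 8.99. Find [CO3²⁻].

α₂ = 1 / (1 + [H⁺]/K2 + [H⁺]²/(K1K2)) = 1 / (1 + 10^+1.20 + 10^-0.61)
   = 1 / (1 + 15.849 + 0.24547) = 1/17.094 = 0.05850
[CO3²⁻] = α₂ × DIC = 0.05850 × 1.99 = 0.116 mmol/kg

[CO3²⁻] = 0.116 mmol/kg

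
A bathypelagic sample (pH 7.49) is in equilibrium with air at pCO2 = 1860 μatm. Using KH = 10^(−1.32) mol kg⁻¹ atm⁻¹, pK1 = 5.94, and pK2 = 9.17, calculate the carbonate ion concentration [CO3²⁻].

[CO3²⁻] = 0.0660 mmol/kg

[CO2*] = KH · pCO2 = 10^(−1.32) × 1860×10^-6 = 8.903×10^-5 mol/kg
α₀ = 1/(1 + K1/[H⁺] + K1K2/[H⁺]²) = 1/(1 + 10^+1.55 + 10^-0.13) = 0.02687
DIC = [CO2*]/α₀ = 8.903×10^-5 / 0.02687 = 3.314 mmol/kg
[CO3²⁻] = α₂·DIC; α₂ = 0.01992, so [CO3²⁻] = 0.01992 × 3.314 = 0.0660 mmol/kg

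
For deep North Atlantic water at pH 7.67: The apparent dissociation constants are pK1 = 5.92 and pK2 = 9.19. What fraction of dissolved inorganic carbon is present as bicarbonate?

α₁ = 1 / (1 + [H⁺]/K1 + K2/[H⁺]) = 1 / (1 + 10^-1.75 + 10^-1.52)
   = 1 / (1 + 0.017783 + 0.030200) = 1/1.0480 = 0.9542

α₁ = 0.954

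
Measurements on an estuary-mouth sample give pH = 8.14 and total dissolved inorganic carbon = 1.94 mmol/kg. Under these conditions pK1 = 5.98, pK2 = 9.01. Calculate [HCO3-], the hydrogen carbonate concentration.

[HCO3⁻] = 1.70 mmol/kg

α₁ = 1 / (1 + [H⁺]/K1 + K2/[H⁺]) = 1 / (1 + 10^-2.16 + 10^-0.87)
   = 1 / (1 + 0.0069183 + 0.13490) = 1/1.1418 = 0.8758
[HCO3⁻] = α₁ × DIC = 0.8758 × 1.94 = 1.70 mmol/kg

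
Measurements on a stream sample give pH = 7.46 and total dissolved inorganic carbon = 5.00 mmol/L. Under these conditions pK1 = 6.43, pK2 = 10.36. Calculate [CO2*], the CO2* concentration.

[CO2*] = 0.426 mmol/L

α₀ = 1 / (1 + K1/[H⁺] + K1K2/[H⁺]²) = 1 / (1 + 10^+1.03 + 10^-1.87)
   = 1 / (1 + 10.715 + 0.013490) = 1/11.729 = 0.08526
[CO2*] = α₀ × DIC = 0.08526 × 5.00 = 0.426 mmol/L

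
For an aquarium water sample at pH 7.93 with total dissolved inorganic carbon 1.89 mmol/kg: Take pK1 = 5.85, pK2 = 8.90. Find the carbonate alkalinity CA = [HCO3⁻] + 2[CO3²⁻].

CA = [HCO3⁻] + 2[CO3²⁻] = (α₁ + 2α₂)·DIC
At pH 7.93: [H⁺]/K1 = 10^-2.08 = 0.0083176, K2/[H⁺] = 10^-0.97 = 0.10715
α₁ = 1/(1 + 0.0083176 + 0.10715) = 1/1.1155 = 0.8965; α₂ = α₁·K2/[H⁺] = 0.09606
α₁ + 2α₂ = 1.0886
CA = 1.0886 × 1.89 = 2.06 mmol/kg

CA = 2.06 mmol/kg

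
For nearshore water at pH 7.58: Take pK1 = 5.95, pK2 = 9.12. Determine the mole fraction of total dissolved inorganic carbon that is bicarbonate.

α₁ = 0.950

α₁ = 1 / (1 + [H⁺]/K1 + K2/[H⁺]) = 1 / (1 + 10^-1.63 + 10^-1.54)
   = 1 / (1 + 0.023442 + 0.028840) = 1/1.0523 = 0.9503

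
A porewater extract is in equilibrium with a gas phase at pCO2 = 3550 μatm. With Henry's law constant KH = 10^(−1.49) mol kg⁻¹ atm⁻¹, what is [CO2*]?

KH = 10^(−1.49) = 3.236×10^-2 mol kg⁻¹ atm⁻¹
[CO2*] = KH · pCO2 = 3.236×10^-2 × 3550×10^-6 atm = 1.15×10^-4 mol/kg

[CO2*] = 115 μmol/kg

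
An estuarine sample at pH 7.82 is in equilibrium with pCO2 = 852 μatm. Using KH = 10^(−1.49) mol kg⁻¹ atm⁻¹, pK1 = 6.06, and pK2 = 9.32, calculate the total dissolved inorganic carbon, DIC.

[CO2*] = KH · pCO2 = 10^(−1.49) × 852×10^-6 = 2.757×10^-5 mol/kg
α₀ = 1/(1 + K1/[H⁺] + K1K2/[H⁺]²) = 1/(1 + 10^+1.76 + 10^+0.26) = 0.01657
DIC = [CO2*]/α₀ = 2.757×10^-5 / 0.01657 = 1.66 mmol/kg

DIC = 1.66 mmol/kg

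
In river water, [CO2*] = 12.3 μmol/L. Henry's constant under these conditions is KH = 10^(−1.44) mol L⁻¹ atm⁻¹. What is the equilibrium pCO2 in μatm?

KH = 10^(−1.44) = 3.631×10^-2 mol L⁻¹ atm⁻¹
pCO2 = [CO2*]/KH = 12.3×10^-6 / 3.631×10^-2 = 3.39×10^-4 atm = 339 μatm

pCO2 = 339 μatm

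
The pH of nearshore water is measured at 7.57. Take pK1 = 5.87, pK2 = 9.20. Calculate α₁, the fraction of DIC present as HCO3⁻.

α₁ = 0.958

α₁ = 1 / (1 + [H⁺]/K1 + K2/[H⁺]) = 1 / (1 + 10^-1.70 + 10^-1.63)
   = 1 / (1 + 0.019953 + 0.023442) = 1/1.0434 = 0.9584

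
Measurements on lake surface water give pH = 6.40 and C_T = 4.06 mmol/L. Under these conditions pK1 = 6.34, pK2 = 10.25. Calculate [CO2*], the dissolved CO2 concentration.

α₀ = 1 / (1 + K1/[H⁺] + K1K2/[H⁺]²) = 1 / (1 + 10^+0.06 + 10^-3.79)
   = 1 / (1 + 1.1482 + 0.00016218) = 1/2.1483 = 0.4655
[CO2*] = α₀ × DIC = 0.4655 × 4.06 = 1.89 mmol/L

[CO2*] = 1.89 mmol/L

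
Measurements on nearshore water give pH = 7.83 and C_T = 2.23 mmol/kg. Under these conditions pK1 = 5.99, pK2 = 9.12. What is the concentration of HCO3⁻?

α₁ = 1 / (1 + [H⁺]/K1 + K2/[H⁺]) = 1 / (1 + 10^-1.84 + 10^-1.29)
   = 1 / (1 + 0.014454 + 0.051286) = 1/1.0657 = 0.9383
[HCO3⁻] = α₁ × DIC = 0.9383 × 2.23 = 2.09 mmol/kg

[HCO3⁻] = 2.09 mmol/kg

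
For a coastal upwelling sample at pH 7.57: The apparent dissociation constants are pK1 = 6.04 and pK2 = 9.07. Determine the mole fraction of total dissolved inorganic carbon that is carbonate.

α₂ = 0.0298

α₂ = 1 / (1 + [H⁺]/K2 + [H⁺]²/(K1K2)) = 1 / (1 + 10^+1.50 + 10^-0.03)
   = 1 / (1 + 31.623 + 0.93325) = 1/33.556 = 0.02980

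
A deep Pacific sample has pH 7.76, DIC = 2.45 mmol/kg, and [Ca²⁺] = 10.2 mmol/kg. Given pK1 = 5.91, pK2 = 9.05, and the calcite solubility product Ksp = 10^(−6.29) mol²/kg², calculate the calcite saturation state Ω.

Ω = 2.35

α₂ = 1 / (1 + [H⁺]/K2 + [H⁺]²/(K1K2)) = 1 / (1 + 10^+1.29 + 10^-0.56)
   = 1 / (1 + 19.498 + 0.27542) = 1/20.774 = 0.04814
[CO3²⁻] = α₂ × DIC = 0.04814 × 2.45 = 0.1179 mmol/kg
Ksp = 10^(−6.29) = 5.129×10^-7
Ω = [Ca²⁺][CO3²⁻]/Ksp = (10.2×10^-3)(1.179×10^-4) / 5.129×10^-7 = 2.35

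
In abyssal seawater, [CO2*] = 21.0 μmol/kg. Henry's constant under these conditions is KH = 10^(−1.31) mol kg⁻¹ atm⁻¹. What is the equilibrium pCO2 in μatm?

KH = 10^(−1.31) = 4.898×10^-2 mol kg⁻¹ atm⁻¹
pCO2 = [CO2*]/KH = 21.0×10^-6 / 4.898×10^-2 = 4.29×10^-4 atm = 429 μatm

pCO2 = 429 μatm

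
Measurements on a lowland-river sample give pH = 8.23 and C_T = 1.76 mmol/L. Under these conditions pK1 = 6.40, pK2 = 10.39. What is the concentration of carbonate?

α₂ = 1 / (1 + [H⁺]/K2 + [H⁺]²/(K1K2)) = 1 / (1 + 10^+2.16 + 10^+0.33)
   = 1 / (1 + 144.54 + 2.1380) = 1/147.68 = 0.006771
[CO3²⁻] = α₂ × DIC = 0.006771 × 1.76 = 0.0119 mmol/L = 11.9 μmol/L

[CO3²⁻] = 11.9 μmol/L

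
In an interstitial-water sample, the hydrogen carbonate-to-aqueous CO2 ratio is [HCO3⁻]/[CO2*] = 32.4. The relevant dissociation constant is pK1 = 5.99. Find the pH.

pH = 7.50

From K1 = [H⁺][HCO3⁻]/[CO2*]:  pH = pK1 + log₁₀([HCO3⁻]/[CO2*])
log₁₀(32.4) = +1.511
pH = 5.99 + (+1.511) = 7.50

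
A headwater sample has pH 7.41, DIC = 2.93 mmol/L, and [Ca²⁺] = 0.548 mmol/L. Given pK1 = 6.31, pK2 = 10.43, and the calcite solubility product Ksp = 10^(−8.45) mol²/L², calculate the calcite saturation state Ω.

α₂ = 1 / (1 + [H⁺]/K2 + [H⁺]²/(K1K2)) = 1 / (1 + 10^+3.02 + 10^+1.92)
   = 1 / (1 + 1047.1 + 83.176) = 1/1131.3 = 0.0008839
[CO3²⁻] = α₂ × DIC = 0.0008839 × 2.93 = 0.002590 mmol/L = 2.590 μmol/L
Ksp = 10^(−8.45) = 3.548×10^-9
Ω = [Ca²⁺][CO3²⁻]/Ksp = (0.548×10^-3)(2.590×10^-6) / 3.548×10^-9 = 0.400

Ω = 0.400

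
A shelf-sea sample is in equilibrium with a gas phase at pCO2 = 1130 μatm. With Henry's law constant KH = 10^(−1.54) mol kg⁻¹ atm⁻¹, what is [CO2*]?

[CO2*] = 32.6 μmol/kg

KH = 10^(−1.54) = 2.884×10^-2 mol kg⁻¹ atm⁻¹
[CO2*] = KH · pCO2 = 2.884×10^-2 × 1130×10^-6 atm = 3.26×10^-5 mol/kg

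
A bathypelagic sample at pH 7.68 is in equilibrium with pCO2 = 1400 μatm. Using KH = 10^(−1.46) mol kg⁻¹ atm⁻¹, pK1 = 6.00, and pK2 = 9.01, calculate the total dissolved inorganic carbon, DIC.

DIC = 2.48 mmol/kg

[CO2*] = KH · pCO2 = 10^(−1.46) × 1400×10^-6 = 4.854×10^-5 mol/kg
α₀ = 1/(1 + K1/[H⁺] + K1K2/[H⁺]²) = 1/(1 + 10^+1.68 + 10^+0.35) = 0.01957
DIC = [CO2*]/α₀ = 4.854×10^-5 / 0.01957 = 2.48 mmol/kg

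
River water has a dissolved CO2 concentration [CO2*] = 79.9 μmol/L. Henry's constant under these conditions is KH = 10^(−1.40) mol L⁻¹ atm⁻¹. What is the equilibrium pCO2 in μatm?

pCO2 = 2010 μatm

KH = 10^(−1.40) = 3.981×10^-2 mol L⁻¹ atm⁻¹
pCO2 = [CO2*]/KH = 79.9×10^-6 / 3.981×10^-2 = 2.01×10^-3 atm = 2010 μatm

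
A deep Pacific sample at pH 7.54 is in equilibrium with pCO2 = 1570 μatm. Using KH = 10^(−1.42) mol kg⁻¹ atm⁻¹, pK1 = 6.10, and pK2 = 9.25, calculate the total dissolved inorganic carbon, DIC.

[CO2*] = KH · pCO2 = 10^(−1.42) × 1570×10^-6 = 5.969×10^-5 mol/kg
α₀ = 1/(1 + K1/[H⁺] + K1K2/[H⁺]²) = 1/(1 + 10^+1.44 + 10^-0.27) = 0.03439
DIC = [CO2*]/α₀ = 5.969×10^-5 / 0.03439 = 1.74 mmol/kg

DIC = 1.74 mmol/kg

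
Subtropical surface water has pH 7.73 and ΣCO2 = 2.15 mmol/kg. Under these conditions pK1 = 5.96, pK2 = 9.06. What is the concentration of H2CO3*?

[CO2*] = 0.0343 mmol/kg

α₀ = 1 / (1 + K1/[H⁺] + K1K2/[H⁺]²) = 1 / (1 + 10^+1.77 + 10^+0.44)
   = 1 / (1 + 58.884 + 2.7542) = 1/62.639 = 0.01596
[CO2*] = α₀ × DIC = 0.01596 × 2.15 = 0.0343 mmol/kg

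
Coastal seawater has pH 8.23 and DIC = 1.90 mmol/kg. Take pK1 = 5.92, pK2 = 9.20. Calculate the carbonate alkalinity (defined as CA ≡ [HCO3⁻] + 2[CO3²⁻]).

CA = 2.07 mmol/kg

CA = [HCO3⁻] + 2[CO3²⁻] = (α₁ + 2α₂)·DIC
At pH 8.23: [H⁺]/K1 = 10^-2.31 = 0.0048978, K2/[H⁺] = 10^-0.97 = 0.10715
α₁ = 1/(1 + 0.0048978 + 0.10715) = 1/1.1120 = 0.8992; α₂ = α₁·K2/[H⁺] = 0.09636
α₁ + 2α₂ = 1.0920
CA = 1.0920 × 1.90 = 2.07 mmol/kg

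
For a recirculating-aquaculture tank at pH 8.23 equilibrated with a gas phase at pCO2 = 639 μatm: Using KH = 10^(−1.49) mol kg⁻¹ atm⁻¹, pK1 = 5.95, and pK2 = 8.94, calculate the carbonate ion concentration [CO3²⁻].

[CO2*] = KH · pCO2 = 10^(−1.49) × 639×10^-6 = 2.068×10^-5 mol/kg
α₀ = 1/(1 + K1/[H⁺] + K1K2/[H⁺]²) = 1/(1 + 10^+2.28 + 10^+1.57) = 0.004373
DIC = [CO2*]/α₀ = 2.068×10^-5 / 0.004373 = 4.729 mmol/kg
[CO3²⁻] = α₂·DIC; α₂ = 0.1625, so [CO3²⁻] = 0.1625 × 4.729 = 0.768 mmol/kg

[CO3²⁻] = 0.768 mmol/kg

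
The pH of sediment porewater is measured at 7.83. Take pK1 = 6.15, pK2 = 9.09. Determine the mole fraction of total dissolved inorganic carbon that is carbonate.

α₂ = 0.0511

α₂ = 1 / (1 + [H⁺]/K2 + [H⁺]²/(K1K2)) = 1 / (1 + 10^+1.26 + 10^-0.42)
   = 1 / (1 + 18.197 + 0.38019) = 1/19.577 = 0.05108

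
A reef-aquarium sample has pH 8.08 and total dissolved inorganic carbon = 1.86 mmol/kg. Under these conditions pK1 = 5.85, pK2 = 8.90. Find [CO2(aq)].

α₀ = 1 / (1 + K1/[H⁺] + K1K2/[H⁺]²) = 1 / (1 + 10^+2.23 + 10^+1.41)
   = 1 / (1 + 169.82 + 25.704) = 1/196.53 = 0.005088
[CO2*] = α₀ × DIC = 0.005088 × 1.86 = 0.00946 mmol/kg = 9.46 μmol/kg

[CO2*] = 9.46 μmol/kg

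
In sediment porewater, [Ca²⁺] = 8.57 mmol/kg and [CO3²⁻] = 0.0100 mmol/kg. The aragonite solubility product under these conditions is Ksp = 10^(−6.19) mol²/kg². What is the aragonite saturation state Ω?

Ksp = 10^(−6.19) = 6.457×10^-7
Ω = [Ca²⁺][CO3²⁻]/Ksp = (8.57×10^-3)(0.0100×10^-3) / 6.457×10^-7 = 0.133

Ω = 0.133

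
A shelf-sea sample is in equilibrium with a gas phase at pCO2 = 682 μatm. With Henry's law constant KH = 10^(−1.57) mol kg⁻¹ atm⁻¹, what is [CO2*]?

[CO2*] = 18.4 μmol/kg

KH = 10^(−1.57) = 2.692×10^-2 mol kg⁻¹ atm⁻¹
[CO2*] = KH · pCO2 = 2.692×10^-2 × 682×10^-6 atm = 1.84×10^-5 mol/kg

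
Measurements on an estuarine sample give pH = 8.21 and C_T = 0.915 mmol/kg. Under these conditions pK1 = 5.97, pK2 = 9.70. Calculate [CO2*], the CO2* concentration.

α₀ = 1 / (1 + K1/[H⁺] + K1K2/[H⁺]²) = 1 / (1 + 10^+2.24 + 10^+0.75)
   = 1 / (1 + 173.78 + 5.6234) = 1/180.40 = 0.005543
[CO2*] = α₀ × DIC = 0.005543 × 0.915 = 0.00507 mmol/kg = 5.07 μmol/kg

[CO2*] = 5.07 μmol/kg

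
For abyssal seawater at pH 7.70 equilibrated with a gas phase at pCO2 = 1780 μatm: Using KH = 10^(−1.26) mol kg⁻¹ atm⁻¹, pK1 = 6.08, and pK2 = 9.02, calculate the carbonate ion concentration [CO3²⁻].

[CO3²⁻] = 0.195 mmol/kg

[CO2*] = KH · pCO2 = 10^(−1.26) × 1780×10^-6 = 9.782×10^-5 mol/kg
α₀ = 1/(1 + K1/[H⁺] + K1K2/[H⁺]²) = 1/(1 + 10^+1.62 + 10^+0.30) = 0.02238
DIC = [CO2*]/α₀ = 9.782×10^-5 / 0.02238 = 4.371 mmol/kg
[CO3²⁻] = α₂·DIC; α₂ = 0.04465, so [CO3²⁻] = 0.04465 × 4.371 = 0.195 mmol/kg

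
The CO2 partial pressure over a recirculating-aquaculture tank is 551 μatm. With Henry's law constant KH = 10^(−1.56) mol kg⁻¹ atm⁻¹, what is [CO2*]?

[CO2*] = 15.2 μmol/kg

KH = 10^(−1.56) = 2.754×10^-2 mol kg⁻¹ atm⁻¹
[CO2*] = KH · pCO2 = 2.754×10^-2 × 551×10^-6 atm = 1.52×10^-5 mol/kg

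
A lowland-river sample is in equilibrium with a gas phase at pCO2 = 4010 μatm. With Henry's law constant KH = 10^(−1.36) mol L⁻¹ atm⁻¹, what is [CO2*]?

[CO2*] = 175 μmol/L

KH = 10^(−1.36) = 4.365×10^-2 mol L⁻¹ atm⁻¹
[CO2*] = KH · pCO2 = 4.365×10^-2 × 4010×10^-6 atm = 1.75×10^-4 mol/L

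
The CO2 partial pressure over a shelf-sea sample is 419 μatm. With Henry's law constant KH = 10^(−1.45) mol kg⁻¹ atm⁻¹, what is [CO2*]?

[CO2*] = 14.9 μmol/kg

KH = 10^(−1.45) = 3.548×10^-2 mol kg⁻¹ atm⁻¹
[CO2*] = KH · pCO2 = 3.548×10^-2 × 419×10^-6 atm = 1.49×10^-5 mol/kg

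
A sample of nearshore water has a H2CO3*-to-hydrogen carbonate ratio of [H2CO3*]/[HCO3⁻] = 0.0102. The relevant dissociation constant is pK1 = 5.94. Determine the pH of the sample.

From K1 = [H⁺][HCO3⁻]/[H2CO3*]:  pH = pK1 − log₁₀([H2CO3*]/[HCO3⁻])
log₁₀(0.0102) = -1.991
pH = 5.94 − (-1.991) = 7.93

pH = 7.93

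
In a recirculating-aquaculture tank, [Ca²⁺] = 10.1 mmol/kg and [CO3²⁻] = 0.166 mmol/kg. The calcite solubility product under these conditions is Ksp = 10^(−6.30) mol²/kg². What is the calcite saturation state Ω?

Ksp = 10^(−6.30) = 5.012×10^-7
Ω = [Ca²⁺][CO3²⁻]/Ksp = (10.1×10^-3)(0.166×10^-3) / 5.012×10^-7 = 3.35

Ω = 3.35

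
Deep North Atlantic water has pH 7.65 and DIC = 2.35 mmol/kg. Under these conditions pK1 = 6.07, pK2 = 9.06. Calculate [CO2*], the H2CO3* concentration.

α₀ = 1 / (1 + K1/[H⁺] + K1K2/[H⁺]²) = 1 / (1 + 10^+1.58 + 10^+0.17)
   = 1 / (1 + 38.019 + 1.4791) = 1/40.498 = 0.02469
[CO2*] = α₀ × DIC = 0.02469 × 2.35 = 0.0580 mmol/kg

[CO2*] = 0.0580 mmol/kg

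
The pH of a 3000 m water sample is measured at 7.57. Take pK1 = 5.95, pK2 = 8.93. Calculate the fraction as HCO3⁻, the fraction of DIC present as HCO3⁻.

α₁ = 0.937

α₁ = 1 / (1 + [H⁺]/K1 + K2/[H⁺]) = 1 / (1 + 10^-1.62 + 10^-1.36)
   = 1 / (1 + 0.023988 + 0.043652) = 1/1.0676 = 0.9366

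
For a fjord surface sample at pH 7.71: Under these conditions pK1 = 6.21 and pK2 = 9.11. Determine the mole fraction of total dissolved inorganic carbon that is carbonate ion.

α₂ = 1 / (1 + [H⁺]/K2 + [H⁺]²/(K1K2)) = 1 / (1 + 10^+1.40 + 10^-0.10)
   = 1 / (1 + 25.119 + 0.79433) = 1/26.913 = 0.03716

α₂ = 0.0372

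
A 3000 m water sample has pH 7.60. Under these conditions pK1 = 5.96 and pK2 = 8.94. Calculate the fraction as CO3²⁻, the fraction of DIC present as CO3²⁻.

α₂ = 0.0428

α₂ = 1 / (1 + [H⁺]/K2 + [H⁺]²/(K1K2)) = 1 / (1 + 10^+1.34 + 10^-0.30)
   = 1 / (1 + 21.878 + 0.50119) = 1/23.379 = 0.04277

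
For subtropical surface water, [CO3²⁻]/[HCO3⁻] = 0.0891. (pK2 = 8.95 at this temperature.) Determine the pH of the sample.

From K2 = [H⁺][CO3²⁻]/[HCO3⁻]:  pH = pK2 + log₁₀([CO3²⁻]/[HCO3⁻])
log₁₀(0.0891) = -1.050
pH = 8.95 + (-1.050) = 7.90

pH = 7.90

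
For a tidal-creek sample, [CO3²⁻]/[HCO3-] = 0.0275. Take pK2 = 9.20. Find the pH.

pH = 7.64

From K2 = [H⁺][CO3²⁻]/[HCO3-]:  pH = pK2 + log₁₀([CO3²⁻]/[HCO3-])
log₁₀(0.0275) = -1.561
pH = 9.20 + (-1.561) = 7.64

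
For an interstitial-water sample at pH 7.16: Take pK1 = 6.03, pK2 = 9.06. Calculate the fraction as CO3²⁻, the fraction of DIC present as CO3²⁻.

α₂ = 0.0116

α₂ = 1 / (1 + [H⁺]/K2 + [H⁺]²/(K1K2)) = 1 / (1 + 10^+1.90 + 10^+0.77)
   = 1 / (1 + 79.433 + 5.8884) = 1/86.321 = 0.01158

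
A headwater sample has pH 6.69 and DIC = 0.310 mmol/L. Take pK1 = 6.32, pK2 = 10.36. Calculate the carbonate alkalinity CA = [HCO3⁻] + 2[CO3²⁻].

CA = 0.217 mmol/L

CA = [HCO3⁻] + 2[CO3²⁻] = (α₁ + 2α₂)·DIC
At pH 6.69: [H⁺]/K1 = 10^-0.37 = 0.42658, K2/[H⁺] = 10^-3.67 = 0.00021380
α₁ = 1/(1 + 0.42658 + 0.00021380) = 1/1.4268 = 0.7009; α₂ = α₁·K2/[H⁺] = 0.0001498
α₁ + 2α₂ = 0.7012
CA = 0.7012 × 0.310 = 0.217 mmol/L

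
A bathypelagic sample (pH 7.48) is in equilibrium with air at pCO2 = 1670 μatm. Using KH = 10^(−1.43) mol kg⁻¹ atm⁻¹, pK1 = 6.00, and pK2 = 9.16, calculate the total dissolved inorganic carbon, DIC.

DIC = 1.97 mmol/kg

[CO2*] = KH · pCO2 = 10^(−1.43) × 1670×10^-6 = 6.205×10^-5 mol/kg
α₀ = 1/(1 + K1/[H⁺] + K1K2/[H⁺]²) = 1/(1 + 10^+1.48 + 10^-0.20) = 0.03142
DIC = [CO2*]/α₀ = 6.205×10^-5 / 0.03142 = 1.97 mmol/kg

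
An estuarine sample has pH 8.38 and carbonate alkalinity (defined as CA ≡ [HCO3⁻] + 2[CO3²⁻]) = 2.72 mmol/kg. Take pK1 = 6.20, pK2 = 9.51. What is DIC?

DIC = 2.56 mmol/kg

CA = [HCO3⁻] + 2[CO3²⁻] = (α₁ + 2α₂)·DIC
At pH 8.38: [H⁺]/K1 = 10^-2.18 = 0.0066069, K2/[H⁺] = 10^-1.13 = 0.074131
α₁ = 1/(1 + 0.0066069 + 0.074131) = 1/1.0807 = 0.9253; α₂ = α₁·K2/[H⁺] = 0.06859
α₁ + 2α₂ = 1.0625
DIC = CA / (α₁ + 2α₂) = 2.72 / 1.0625 = 2.56 mmol/kg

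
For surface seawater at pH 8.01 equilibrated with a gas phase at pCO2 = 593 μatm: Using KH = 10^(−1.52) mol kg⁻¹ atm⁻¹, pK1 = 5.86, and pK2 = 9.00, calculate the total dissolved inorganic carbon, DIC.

[CO2*] = KH · pCO2 = 10^(−1.52) × 593×10^-6 = 1.791×10^-5 mol/kg
α₀ = 1/(1 + K1/[H⁺] + K1K2/[H⁺]²) = 1/(1 + 10^+2.15 + 10^+1.16) = 0.006381
DIC = [CO2*]/α₀ = 1.791×10^-5 / 0.006381 = 2.81 mmol/kg

DIC = 2.81 mmol/kg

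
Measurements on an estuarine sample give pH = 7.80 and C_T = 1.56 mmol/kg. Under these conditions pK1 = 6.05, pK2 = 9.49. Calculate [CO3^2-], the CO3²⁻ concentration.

[CO3²⁻] = 0.0307 mmol/kg

α₂ = 1 / (1 + [H⁺]/K2 + [H⁺]²/(K1K2)) = 1 / (1 + 10^+1.69 + 10^-0.06)
   = 1 / (1 + 48.978 + 0.87096) = 1/50.849 = 0.01967
[CO3²⁻] = α₂ × DIC = 0.01967 × 1.56 = 0.0307 mmol/kg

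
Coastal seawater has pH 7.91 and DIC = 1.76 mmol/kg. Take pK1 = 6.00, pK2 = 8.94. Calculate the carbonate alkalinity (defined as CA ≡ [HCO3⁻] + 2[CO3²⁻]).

CA = [HCO3⁻] + 2[CO3²⁻] = (α₁ + 2α₂)·DIC
At pH 7.91: [H⁺]/K1 = 10^-1.91 = 0.012303, K2/[H⁺] = 10^-1.03 = 0.093325
α₁ = 1/(1 + 0.012303 + 0.093325) = 1/1.1056 = 0.9045; α₂ = α₁·K2/[H⁺] = 0.08441
α₁ + 2α₂ = 1.0733
CA = 1.0733 × 1.76 = 1.89 mmol/kg

CA = 1.89 mmol/kg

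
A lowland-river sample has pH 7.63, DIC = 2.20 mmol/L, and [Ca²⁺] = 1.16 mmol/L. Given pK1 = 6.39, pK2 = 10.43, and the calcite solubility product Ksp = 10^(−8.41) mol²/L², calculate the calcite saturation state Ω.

Ω = 0.982

α₂ = 1 / (1 + [H⁺]/K2 + [H⁺]²/(K1K2)) = 1 / (1 + 10^+2.80 + 10^+1.56)
   = 1 / (1 + 630.96 + 36.308) = 1/668.27 = 0.001496
[CO3²⁻] = α₂ × DIC = 0.001496 × 2.20 = 0.003292 mmol/L = 3.292 μmol/L
Ksp = 10^(−8.41) = 3.890×10^-9
Ω = [Ca²⁺][CO3²⁻]/Ksp = (1.16×10^-3)(3.292×10^-6) / 3.890×10^-9 = 0.982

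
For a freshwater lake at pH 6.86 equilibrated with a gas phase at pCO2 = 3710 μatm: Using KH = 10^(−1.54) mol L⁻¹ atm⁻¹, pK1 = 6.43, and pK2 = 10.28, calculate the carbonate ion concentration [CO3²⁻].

[CO3²⁻] = 0.109 μmol/L

[CO2*] = KH · pCO2 = 10^(−1.54) × 3710×10^-6 = 1.070×10^-4 mol/L
α₀ = 1/(1 + K1/[H⁺] + K1K2/[H⁺]²) = 1/(1 + 10^+0.43 + 10^-2.99) = 0.2708
DIC = [CO2*]/α₀ = 1.070×10^-4 / 0.2708 = 0.3951 mmol/L
[CO3²⁻] = α₂·DIC; α₂ = 0.0002771, so [CO3²⁻] = 0.0002771 × 0.3951 = 0.000109 mmol/L = 0.109 μmol/L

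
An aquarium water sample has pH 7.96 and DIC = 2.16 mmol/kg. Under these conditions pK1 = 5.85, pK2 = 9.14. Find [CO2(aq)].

α₀ = 1 / (1 + K1/[H⁺] + K1K2/[H⁺]²) = 1 / (1 + 10^+2.11 + 10^+0.93)
   = 1 / (1 + 128.82 + 8.5114) = 1/138.34 = 0.007229
[CO2*] = α₀ × DIC = 0.007229 × 2.16 = 0.0156 mmol/kg = 15.6 μmol/kg

[CO2*] = 15.6 μmol/kg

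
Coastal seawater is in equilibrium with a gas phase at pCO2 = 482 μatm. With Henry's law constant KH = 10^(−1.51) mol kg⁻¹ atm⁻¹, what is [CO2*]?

[CO2*] = 14.9 μmol/kg

KH = 10^(−1.51) = 3.090×10^-2 mol kg⁻¹ atm⁻¹
[CO2*] = KH · pCO2 = 3.090×10^-2 × 482×10^-6 atm = 1.49×10^-5 mol/kg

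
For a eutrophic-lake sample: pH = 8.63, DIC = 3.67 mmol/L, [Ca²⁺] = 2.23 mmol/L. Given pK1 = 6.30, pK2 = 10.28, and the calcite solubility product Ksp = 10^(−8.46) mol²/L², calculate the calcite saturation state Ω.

Ω = 51.4

α₂ = 1 / (1 + [H⁺]/K2 + [H⁺]²/(K1K2)) = 1 / (1 + 10^+1.65 + 10^-0.68)
   = 1 / (1 + 44.668 + 0.20893) = 1/45.877 = 0.02180
[CO3²⁻] = α₂ × DIC = 0.02180 × 3.67 = 0.08000 mmol/L
Ksp = 10^(−8.46) = 3.467×10^-9
Ω = [Ca²⁺][CO3²⁻]/Ksp = (2.23×10^-3)(8.000×10^-5) / 3.467×10^-9 = 51.4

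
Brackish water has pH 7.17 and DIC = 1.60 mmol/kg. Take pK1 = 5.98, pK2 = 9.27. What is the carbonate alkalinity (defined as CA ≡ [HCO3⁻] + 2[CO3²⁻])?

CA = 1.52 mmol/kg

CA = [HCO3⁻] + 2[CO3²⁻] = (α₁ + 2α₂)·DIC
At pH 7.17: [H⁺]/K1 = 10^-1.19 = 0.064565, K2/[H⁺] = 10^-2.10 = 0.0079433
α₁ = 1/(1 + 0.064565 + 0.0079433) = 1/1.0725 = 0.9324; α₂ = α₁·K2/[H⁺] = 0.007406
α₁ + 2α₂ = 0.9472
CA = 0.9472 × 1.60 = 1.52 mmol/kg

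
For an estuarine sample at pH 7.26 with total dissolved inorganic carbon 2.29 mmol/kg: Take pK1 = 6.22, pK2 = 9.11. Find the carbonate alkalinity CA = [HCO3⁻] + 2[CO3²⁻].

CA = 2.13 mmol/kg

CA = [HCO3⁻] + 2[CO3²⁻] = (α₁ + 2α₂)·DIC
At pH 7.26: [H⁺]/K1 = 10^-1.04 = 0.091201, K2/[H⁺] = 10^-1.85 = 0.014125
α₁ = 1/(1 + 0.091201 + 0.014125) = 1/1.1053 = 0.9047; α₂ = α₁·K2/[H⁺] = 0.01278
α₁ + 2α₂ = 0.9303
CA = 0.9303 × 2.29 = 2.13 mmol/kg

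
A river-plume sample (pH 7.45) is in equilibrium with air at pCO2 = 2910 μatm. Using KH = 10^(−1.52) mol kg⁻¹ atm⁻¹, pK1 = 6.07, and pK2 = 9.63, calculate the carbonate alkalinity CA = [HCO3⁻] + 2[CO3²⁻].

[CO2*] = KH · pCO2 = 10^(−1.52) × 2910×10^-6 = 8.788×10^-5 mol/kg
α₀ = 1/(1 + K1/[H⁺] + K1K2/[H⁺]²) = 1/(1 + 10^+1.38 + 10^-0.80) = 0.03977
DIC = [CO2*]/α₀ = 8.788×10^-5 / 0.03977 = 2.210 mmol/kg
CA = (α₁ + 2α₂)·DIC = (0.9539 + 2×0.006303) × 2.210 = 2.14 mmol/kg

CA = 2.14 mmol/kg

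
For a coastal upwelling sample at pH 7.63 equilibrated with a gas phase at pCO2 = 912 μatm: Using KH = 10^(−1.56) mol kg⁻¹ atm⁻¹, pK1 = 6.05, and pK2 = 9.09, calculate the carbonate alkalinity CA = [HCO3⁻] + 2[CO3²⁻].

CA = 1.02 mmol/kg

[CO2*] = KH · pCO2 = 10^(−1.56) × 912×10^-6 = 2.512×10^-5 mol/kg
α₀ = 1/(1 + K1/[H⁺] + K1K2/[H⁺]²) = 1/(1 + 10^+1.58 + 10^+0.12) = 0.02479
DIC = [CO2*]/α₀ = 2.512×10^-5 / 0.02479 = 1.013 mmol/kg
CA = (α₁ + 2α₂)·DIC = (0.9425 + 2×0.03268) × 1.013 = 1.02 mmol/kg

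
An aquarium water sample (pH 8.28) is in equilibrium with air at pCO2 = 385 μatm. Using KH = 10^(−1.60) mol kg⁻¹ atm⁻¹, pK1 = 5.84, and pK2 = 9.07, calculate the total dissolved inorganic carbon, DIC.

DIC = 3.11 mmol/kg

[CO2*] = KH · pCO2 = 10^(−1.60) × 385×10^-6 = 9.671×10^-6 mol/kg
α₀ = 1/(1 + K1/[H⁺] + K1K2/[H⁺]²) = 1/(1 + 10^+2.44 + 10^+1.65) = 0.003114
DIC = [CO2*]/α₀ = 9.671×10^-6 / 0.003114 = 3.11 mmol/kg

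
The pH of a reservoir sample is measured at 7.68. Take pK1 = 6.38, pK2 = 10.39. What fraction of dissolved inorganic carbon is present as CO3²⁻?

α₂ = 0.00185

α₂ = 1 / (1 + [H⁺]/K2 + [H⁺]²/(K1K2)) = 1 / (1 + 10^+2.71 + 10^+1.41)
   = 1 / (1 + 512.86 + 25.704) = 1/539.57 = 0.001853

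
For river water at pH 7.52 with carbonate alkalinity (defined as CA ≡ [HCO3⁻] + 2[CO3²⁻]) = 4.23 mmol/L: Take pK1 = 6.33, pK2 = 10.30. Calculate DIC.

CA = [HCO3⁻] + 2[CO3²⁻] = (α₁ + 2α₂)·DIC
At pH 7.52: [H⁺]/K1 = 10^-1.19 = 0.064565, K2/[H⁺] = 10^-2.78 = 0.0016596
α₁ = 1/(1 + 0.064565 + 0.0016596) = 1/1.0662 = 0.9379; α₂ = α₁·K2/[H⁺] = 0.001557
α₁ + 2α₂ = 0.9410
DIC = CA / (α₁ + 2α₂) = 4.23 / 0.9410 = 4.50 mmol/L

DIC = 4.50 mmol/L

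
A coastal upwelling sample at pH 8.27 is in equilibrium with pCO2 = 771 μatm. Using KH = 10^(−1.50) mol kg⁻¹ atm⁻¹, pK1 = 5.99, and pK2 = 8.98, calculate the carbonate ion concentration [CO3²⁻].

[CO3²⁻] = 0.906 mmol/kg

[CO2*] = KH · pCO2 = 10^(−1.50) × 771×10^-6 = 2.438×10^-5 mol/kg
α₀ = 1/(1 + K1/[H⁺] + K1K2/[H⁺]²) = 1/(1 + 10^+2.28 + 10^+1.57) = 0.004373
DIC = [CO2*]/α₀ = 2.438×10^-5 / 0.004373 = 5.576 mmol/kg
[CO3²⁻] = α₂·DIC; α₂ = 0.1625, so [CO3²⁻] = 0.1625 × 5.576 = 0.906 mmol/kg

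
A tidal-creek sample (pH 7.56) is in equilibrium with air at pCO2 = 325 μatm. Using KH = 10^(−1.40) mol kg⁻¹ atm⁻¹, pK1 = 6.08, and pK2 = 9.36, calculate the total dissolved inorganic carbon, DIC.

DIC = 0.410 mmol/kg

[CO2*] = KH · pCO2 = 10^(−1.40) × 325×10^-6 = 1.294×10^-5 mol/kg
α₀ = 1/(1 + K1/[H⁺] + K1K2/[H⁺]²) = 1/(1 + 10^+1.48 + 10^-0.32) = 0.03157
DIC = [CO2*]/α₀ = 1.294×10^-5 / 0.03157 = 0.410 mmol/kg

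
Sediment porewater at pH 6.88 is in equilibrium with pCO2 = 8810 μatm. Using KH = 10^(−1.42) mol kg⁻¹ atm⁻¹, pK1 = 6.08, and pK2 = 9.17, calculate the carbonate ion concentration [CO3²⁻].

[CO3²⁻] = 10.8 μmol/kg

[CO2*] = KH · pCO2 = 10^(−1.42) × 8810×10^-6 = 3.349×10^-4 mol/kg
α₀ = 1/(1 + K1/[H⁺] + K1K2/[H⁺]²) = 1/(1 + 10^+0.80 + 10^-1.49) = 0.1362
DIC = [CO2*]/α₀ = 3.349×10^-4 / 0.1362 = 2.459 mmol/kg
[CO3²⁻] = α₂·DIC; α₂ = 0.004407, so [CO3²⁻] = 0.004407 × 2.459 = 0.0108 mmol/kg = 10.8 μmol/kg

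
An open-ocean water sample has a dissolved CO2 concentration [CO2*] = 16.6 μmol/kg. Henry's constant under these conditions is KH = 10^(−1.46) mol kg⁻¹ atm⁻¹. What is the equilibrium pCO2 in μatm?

pCO2 = 479 μatm

KH = 10^(−1.46) = 3.467×10^-2 mol kg⁻¹ atm⁻¹
pCO2 = [CO2*]/KH = 16.6×10^-6 / 3.467×10^-2 = 4.79×10^-4 atm = 479 μatm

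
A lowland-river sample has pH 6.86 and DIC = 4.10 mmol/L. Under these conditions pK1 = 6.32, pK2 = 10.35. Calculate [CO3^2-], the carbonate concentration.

α₂ = 1 / (1 + [H⁺]/K2 + [H⁺]²/(K1K2)) = 1 / (1 + 10^+3.49 + 10^+2.95)
   = 1 / (1 + 3090.3 + 891.25) = 1/3982.5 = 0.0002511
[CO3²⁻] = α₂ × DIC = 0.0002511 × 4.10 = 0.00103 mmol/L = 1.03 μmol/L

[CO3²⁻] = 1.03 μmol/L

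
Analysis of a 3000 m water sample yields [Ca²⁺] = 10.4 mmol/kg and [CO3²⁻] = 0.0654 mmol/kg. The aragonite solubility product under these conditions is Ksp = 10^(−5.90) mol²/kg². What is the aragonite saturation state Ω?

Ksp = 10^(−5.90) = 1.259×10^-6
Ω = [Ca²⁺][CO3²⁻]/Ksp = (10.4×10^-3)(0.0654×10^-3) / 1.259×10^-6 = 0.540

Ω = 0.540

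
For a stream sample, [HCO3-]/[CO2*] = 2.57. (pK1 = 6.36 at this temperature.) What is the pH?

From K1 = [H⁺][HCO3-]/[CO2*]:  pH = pK1 + log₁₀([HCO3-]/[CO2*])
log₁₀(2.57) = +0.410
pH = 6.36 + (+0.410) = 6.77

pH = 6.77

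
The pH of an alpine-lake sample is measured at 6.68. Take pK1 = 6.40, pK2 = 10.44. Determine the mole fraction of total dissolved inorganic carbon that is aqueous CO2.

α₀ = 0.344

α₀ = 1 / (1 + K1/[H⁺] + K1K2/[H⁺]²) = 1 / (1 + 10^+0.28 + 10^-3.48)
   = 1 / (1 + 1.9055 + 0.00033113) = 1/2.9058 = 0.3441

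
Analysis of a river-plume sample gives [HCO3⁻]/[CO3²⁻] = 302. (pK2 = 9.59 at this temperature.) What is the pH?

From K2 = [H⁺][CO3²⁻]/[HCO3⁻]:  pH = pK2 − log₁₀([HCO3⁻]/[CO3²⁻])
log₁₀(302) = +2.480
pH = 9.59 − (+2.480) = 7.11

pH = 7.11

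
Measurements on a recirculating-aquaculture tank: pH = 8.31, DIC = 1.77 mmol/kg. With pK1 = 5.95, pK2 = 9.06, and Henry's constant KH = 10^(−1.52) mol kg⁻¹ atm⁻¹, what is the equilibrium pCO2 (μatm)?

α₀ = 1 / (1 + K1/[H⁺] + K1K2/[H⁺]²) = 1 / (1 + 10^+2.36 + 10^+1.61)
   = 1 / (1 + 229.09 + 40.738) = 1/270.82 = 0.003692
[CO2*] = α₀ × DIC = 0.003692 × 1.77 = 0.006536 mmol/kg = 6.536 μmol/kg
pCO2 = [CO2*]/KH = 6.536×10^-6 / 3.020×10^-2 = 216 μatm

pCO2 = 216 μatm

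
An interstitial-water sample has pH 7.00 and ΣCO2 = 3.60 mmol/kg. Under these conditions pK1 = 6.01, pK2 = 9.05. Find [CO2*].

α₀ = 1 / (1 + K1/[H⁺] + K1K2/[H⁺]²) = 1 / (1 + 10^+0.99 + 10^-1.06)
   = 1 / (1 + 9.7724 + 0.087096) = 1/10.859 = 0.09209
[CO2*] = α₀ × DIC = 0.09209 × 3.60 = 0.332 mmol/kg

[CO2*] = 0.332 mmol/kg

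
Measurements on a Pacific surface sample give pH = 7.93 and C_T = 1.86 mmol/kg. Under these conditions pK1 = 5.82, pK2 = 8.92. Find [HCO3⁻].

[HCO3⁻] = 1.68 mmol/kg

α₁ = 1 / (1 + [H⁺]/K1 + K2/[H⁺]) = 1 / (1 + 10^-2.11 + 10^-0.99)
   = 1 / (1 + 0.0077625 + 0.10233) = 1/1.1101 = 0.9008
[HCO3⁻] = α₁ × DIC = 0.9008 × 1.86 = 1.68 mmol/kg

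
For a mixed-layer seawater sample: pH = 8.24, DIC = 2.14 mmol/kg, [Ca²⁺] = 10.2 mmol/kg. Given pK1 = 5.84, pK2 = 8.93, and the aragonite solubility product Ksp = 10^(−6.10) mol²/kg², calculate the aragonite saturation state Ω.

Ω = 4.64

α₂ = 1 / (1 + [H⁺]/K2 + [H⁺]²/(K1K2)) = 1 / (1 + 10^+0.69 + 10^-1.71)
   = 1 / (1 + 4.8978 + 0.019498) = 1/5.9173 = 0.1690
[CO3²⁻] = α₂ × DIC = 0.1690 × 2.14 = 0.3617 mmol/kg
Ksp = 10^(−6.10) = 7.943×10^-7
Ω = [Ca²⁺][CO3²⁻]/Ksp = (10.2×10^-3)(3.617×10^-4) / 7.943×10^-7 = 4.64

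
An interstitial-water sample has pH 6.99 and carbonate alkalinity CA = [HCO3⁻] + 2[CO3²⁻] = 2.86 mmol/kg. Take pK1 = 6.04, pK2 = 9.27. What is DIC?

CA = [HCO3⁻] + 2[CO3²⁻] = (α₁ + 2α₂)·DIC
At pH 6.99: [H⁺]/K1 = 10^-0.95 = 0.11220, K2/[H⁺] = 10^-2.28 = 0.0052481
α₁ = 1/(1 + 0.11220 + 0.0052481) = 1/1.1174 = 0.8949; α₂ = α₁·K2/[H⁺] = 0.004696
α₁ + 2α₂ = 0.9043
DIC = CA / (α₁ + 2α₂) = 2.86 / 0.9043 = 3.16 mmol/kg

DIC = 3.16 mmol/kg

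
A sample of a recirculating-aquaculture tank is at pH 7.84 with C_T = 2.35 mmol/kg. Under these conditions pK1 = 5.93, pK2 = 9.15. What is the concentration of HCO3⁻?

[HCO3⁻] = 2.21 mmol/kg

α₁ = 1 / (1 + [H⁺]/K1 + K2/[H⁺]) = 1 / (1 + 10^-1.91 + 10^-1.31)
   = 1 / (1 + 0.012303 + 0.048978) = 1/1.0613 = 0.9423
[HCO3⁻] = α₁ × DIC = 0.9423 × 2.35 = 2.21 mmol/kg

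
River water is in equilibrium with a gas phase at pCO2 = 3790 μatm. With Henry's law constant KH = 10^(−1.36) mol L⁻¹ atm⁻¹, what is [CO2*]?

[CO2*] = 165 μmol/L

KH = 10^(−1.36) = 4.365×10^-2 mol L⁻¹ atm⁻¹
[CO2*] = KH · pCO2 = 4.365×10^-2 × 3790×10^-6 atm = 1.65×10^-4 mol/L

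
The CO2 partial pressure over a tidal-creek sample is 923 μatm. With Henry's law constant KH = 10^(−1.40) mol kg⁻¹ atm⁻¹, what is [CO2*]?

[CO2*] = 36.7 μmol/kg

KH = 10^(−1.40) = 3.981×10^-2 mol kg⁻¹ atm⁻¹
[CO2*] = KH · pCO2 = 3.981×10^-2 × 923×10^-6 atm = 3.67×10^-5 mol/kg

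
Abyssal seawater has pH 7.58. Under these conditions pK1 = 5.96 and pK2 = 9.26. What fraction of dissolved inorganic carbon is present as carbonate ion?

α₂ = 0.0200

α₂ = 1 / (1 + [H⁺]/K2 + [H⁺]²/(K1K2)) = 1 / (1 + 10^+1.68 + 10^+0.06)
   = 1 / (1 + 47.863 + 1.1482) = 1/50.011 = 0.02000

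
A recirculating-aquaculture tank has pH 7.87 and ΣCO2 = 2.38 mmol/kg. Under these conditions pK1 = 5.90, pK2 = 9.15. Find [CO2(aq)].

[CO2*] = 0.0240 mmol/kg

α₀ = 1 / (1 + K1/[H⁺] + K1K2/[H⁺]²) = 1 / (1 + 10^+1.97 + 10^+0.69)
   = 1 / (1 + 93.325 + 4.8978) = 1/99.223 = 0.01008
[CO2*] = α₀ × DIC = 0.01008 × 2.38 = 0.0240 mmol/kg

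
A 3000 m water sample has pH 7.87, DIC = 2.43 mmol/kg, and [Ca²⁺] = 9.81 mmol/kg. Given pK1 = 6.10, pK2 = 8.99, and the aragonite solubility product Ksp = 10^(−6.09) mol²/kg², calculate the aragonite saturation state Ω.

Ω = 2.04

α₂ = 1 / (1 + [H⁺]/K2 + [H⁺]²/(K1K2)) = 1 / (1 + 10^+1.12 + 10^-0.65)
   = 1 / (1 + 13.183 + 0.22387) = 1/14.406 = 0.06941
[CO3²⁻] = α₂ × DIC = 0.06941 × 2.43 = 0.1687 mmol/kg
Ksp = 10^(−6.09) = 8.128×10^-7
Ω = [Ca²⁺][CO3²⁻]/Ksp = (9.81×10^-3)(1.687×10^-4) / 8.128×10^-7 = 2.04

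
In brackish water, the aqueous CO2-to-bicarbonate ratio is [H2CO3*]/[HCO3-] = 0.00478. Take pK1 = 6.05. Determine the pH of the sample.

pH = 8.37

From K1 = [H⁺][HCO3-]/[H2CO3*]:  pH = pK1 − log₁₀([H2CO3*]/[HCO3-])
log₁₀(0.00478) = -2.321
pH = 6.05 − (-2.321) = 8.37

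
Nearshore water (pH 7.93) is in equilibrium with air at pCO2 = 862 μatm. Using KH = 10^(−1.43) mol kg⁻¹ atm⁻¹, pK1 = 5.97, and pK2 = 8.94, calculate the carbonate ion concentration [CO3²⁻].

[CO3²⁻] = 0.285 mmol/kg

[CO2*] = KH · pCO2 = 10^(−1.43) × 862×10^-6 = 3.203×10^-5 mol/kg
α₀ = 1/(1 + K1/[H⁺] + K1K2/[H⁺]²) = 1/(1 + 10^+1.96 + 10^+0.95) = 0.009890
DIC = [CO2*]/α₀ = 3.203×10^-5 / 0.009890 = 3.238 mmol/kg
[CO3²⁻] = α₂·DIC; α₂ = 0.08814, so [CO3²⁻] = 0.08814 × 3.238 = 0.285 mmol/kg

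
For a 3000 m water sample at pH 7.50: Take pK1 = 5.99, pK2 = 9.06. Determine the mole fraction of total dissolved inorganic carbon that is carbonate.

α₂ = 1 / (1 + [H⁺]/K2 + [H⁺]²/(K1K2)) = 1 / (1 + 10^+1.56 + 10^+0.05)
   = 1 / (1 + 36.308 + 1.1220) = 1/38.430 = 0.02602

α₂ = 0.0260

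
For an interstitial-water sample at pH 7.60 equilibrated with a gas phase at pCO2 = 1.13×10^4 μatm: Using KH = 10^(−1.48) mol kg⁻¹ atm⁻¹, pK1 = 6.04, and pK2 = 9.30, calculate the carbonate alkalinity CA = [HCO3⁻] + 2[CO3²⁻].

[CO2*] = KH · pCO2 = 10^(−1.48) × 1.13×10^4×10^-6 = 3.742×10^-4 mol/kg
α₀ = 1/(1 + K1/[H⁺] + K1K2/[H⁺]²) = 1/(1 + 10^+1.56 + 10^-0.14) = 0.02629
DIC = [CO2*]/α₀ = 3.742×10^-4 / 0.02629 = 14.23 mmol/kg
CA = (α₁ + 2α₂)·DIC = (0.9547 + 2×0.01905) × 14.23 = 14.1 mmol/kg

CA = 14.1 mmol/kg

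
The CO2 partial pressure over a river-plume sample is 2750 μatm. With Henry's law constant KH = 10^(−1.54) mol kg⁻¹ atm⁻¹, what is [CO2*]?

[CO2*] = 79.3 μmol/kg

KH = 10^(−1.54) = 2.884×10^-2 mol kg⁻¹ atm⁻¹
[CO2*] = KH · pCO2 = 2.884×10^-2 × 2750×10^-6 atm = 7.93×10^-5 mol/kg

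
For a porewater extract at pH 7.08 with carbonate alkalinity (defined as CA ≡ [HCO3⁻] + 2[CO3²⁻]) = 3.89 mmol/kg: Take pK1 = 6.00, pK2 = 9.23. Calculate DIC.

CA = [HCO3⁻] + 2[CO3²⁻] = (α₁ + 2α₂)·DIC
At pH 7.08: [H⁺]/K1 = 10^-1.08 = 0.083176, K2/[H⁺] = 10^-2.15 = 0.0070795
α₁ = 1/(1 + 0.083176 + 0.0070795) = 1/1.0903 = 0.9172; α₂ = α₁·K2/[H⁺] = 0.006493
α₁ + 2α₂ = 0.9302
DIC = CA / (α₁ + 2α₂) = 3.89 / 0.9302 = 4.18 mmol/kg

DIC = 4.18 mmol/kg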